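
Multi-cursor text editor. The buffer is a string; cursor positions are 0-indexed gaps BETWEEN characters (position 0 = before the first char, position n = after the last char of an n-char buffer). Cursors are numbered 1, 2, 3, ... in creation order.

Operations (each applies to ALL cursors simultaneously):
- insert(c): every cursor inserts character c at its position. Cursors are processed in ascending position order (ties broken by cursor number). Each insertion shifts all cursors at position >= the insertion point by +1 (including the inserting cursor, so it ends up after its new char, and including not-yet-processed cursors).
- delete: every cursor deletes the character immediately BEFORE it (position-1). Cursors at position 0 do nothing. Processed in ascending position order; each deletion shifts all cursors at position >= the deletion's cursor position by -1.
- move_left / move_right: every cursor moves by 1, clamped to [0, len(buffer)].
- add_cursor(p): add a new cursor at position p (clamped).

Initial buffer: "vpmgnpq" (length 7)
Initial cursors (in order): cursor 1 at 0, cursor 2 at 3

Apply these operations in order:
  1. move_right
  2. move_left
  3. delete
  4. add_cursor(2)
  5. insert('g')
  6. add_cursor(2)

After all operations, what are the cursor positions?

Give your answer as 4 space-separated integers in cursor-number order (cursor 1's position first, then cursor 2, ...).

After op 1 (move_right): buffer="vpmgnpq" (len 7), cursors c1@1 c2@4, authorship .......
After op 2 (move_left): buffer="vpmgnpq" (len 7), cursors c1@0 c2@3, authorship .......
After op 3 (delete): buffer="vpgnpq" (len 6), cursors c1@0 c2@2, authorship ......
After op 4 (add_cursor(2)): buffer="vpgnpq" (len 6), cursors c1@0 c2@2 c3@2, authorship ......
After op 5 (insert('g')): buffer="gvpgggnpq" (len 9), cursors c1@1 c2@5 c3@5, authorship 1..23....
After op 6 (add_cursor(2)): buffer="gvpgggnpq" (len 9), cursors c1@1 c4@2 c2@5 c3@5, authorship 1..23....

Answer: 1 5 5 2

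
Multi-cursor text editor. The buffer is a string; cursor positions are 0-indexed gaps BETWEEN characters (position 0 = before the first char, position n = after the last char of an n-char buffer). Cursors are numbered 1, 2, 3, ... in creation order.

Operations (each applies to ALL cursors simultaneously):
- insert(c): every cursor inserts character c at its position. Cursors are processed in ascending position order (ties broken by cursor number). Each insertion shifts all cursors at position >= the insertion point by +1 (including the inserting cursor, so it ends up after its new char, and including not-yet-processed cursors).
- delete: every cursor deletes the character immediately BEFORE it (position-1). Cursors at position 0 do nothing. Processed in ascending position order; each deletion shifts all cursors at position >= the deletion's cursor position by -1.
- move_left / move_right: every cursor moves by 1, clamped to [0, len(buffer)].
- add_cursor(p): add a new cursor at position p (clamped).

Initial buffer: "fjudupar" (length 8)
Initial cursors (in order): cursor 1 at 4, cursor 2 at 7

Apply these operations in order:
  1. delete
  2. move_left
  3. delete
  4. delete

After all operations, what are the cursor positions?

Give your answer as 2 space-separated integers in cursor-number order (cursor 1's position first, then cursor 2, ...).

After op 1 (delete): buffer="fjuupr" (len 6), cursors c1@3 c2@5, authorship ......
After op 2 (move_left): buffer="fjuupr" (len 6), cursors c1@2 c2@4, authorship ......
After op 3 (delete): buffer="fupr" (len 4), cursors c1@1 c2@2, authorship ....
After op 4 (delete): buffer="pr" (len 2), cursors c1@0 c2@0, authorship ..

Answer: 0 0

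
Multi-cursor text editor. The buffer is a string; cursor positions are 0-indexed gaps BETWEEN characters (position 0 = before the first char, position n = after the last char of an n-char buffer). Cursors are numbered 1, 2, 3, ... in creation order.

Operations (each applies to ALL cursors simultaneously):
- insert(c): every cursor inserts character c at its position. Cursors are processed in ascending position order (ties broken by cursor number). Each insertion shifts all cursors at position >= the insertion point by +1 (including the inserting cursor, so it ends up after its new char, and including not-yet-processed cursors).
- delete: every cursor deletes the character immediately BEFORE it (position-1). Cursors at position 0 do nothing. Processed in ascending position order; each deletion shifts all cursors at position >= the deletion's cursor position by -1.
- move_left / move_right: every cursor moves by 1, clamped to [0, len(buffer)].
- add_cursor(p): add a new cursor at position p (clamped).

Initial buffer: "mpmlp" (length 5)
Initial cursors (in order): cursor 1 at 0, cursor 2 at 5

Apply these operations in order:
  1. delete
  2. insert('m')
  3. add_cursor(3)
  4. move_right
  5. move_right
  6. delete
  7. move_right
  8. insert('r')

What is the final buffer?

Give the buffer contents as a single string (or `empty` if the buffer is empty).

After op 1 (delete): buffer="mpml" (len 4), cursors c1@0 c2@4, authorship ....
After op 2 (insert('m')): buffer="mmpmlm" (len 6), cursors c1@1 c2@6, authorship 1....2
After op 3 (add_cursor(3)): buffer="mmpmlm" (len 6), cursors c1@1 c3@3 c2@6, authorship 1....2
After op 4 (move_right): buffer="mmpmlm" (len 6), cursors c1@2 c3@4 c2@6, authorship 1....2
After op 5 (move_right): buffer="mmpmlm" (len 6), cursors c1@3 c3@5 c2@6, authorship 1....2
After op 6 (delete): buffer="mmm" (len 3), cursors c1@2 c2@3 c3@3, authorship 1..
After op 7 (move_right): buffer="mmm" (len 3), cursors c1@3 c2@3 c3@3, authorship 1..
After op 8 (insert('r')): buffer="mmmrrr" (len 6), cursors c1@6 c2@6 c3@6, authorship 1..123

Answer: mmmrrr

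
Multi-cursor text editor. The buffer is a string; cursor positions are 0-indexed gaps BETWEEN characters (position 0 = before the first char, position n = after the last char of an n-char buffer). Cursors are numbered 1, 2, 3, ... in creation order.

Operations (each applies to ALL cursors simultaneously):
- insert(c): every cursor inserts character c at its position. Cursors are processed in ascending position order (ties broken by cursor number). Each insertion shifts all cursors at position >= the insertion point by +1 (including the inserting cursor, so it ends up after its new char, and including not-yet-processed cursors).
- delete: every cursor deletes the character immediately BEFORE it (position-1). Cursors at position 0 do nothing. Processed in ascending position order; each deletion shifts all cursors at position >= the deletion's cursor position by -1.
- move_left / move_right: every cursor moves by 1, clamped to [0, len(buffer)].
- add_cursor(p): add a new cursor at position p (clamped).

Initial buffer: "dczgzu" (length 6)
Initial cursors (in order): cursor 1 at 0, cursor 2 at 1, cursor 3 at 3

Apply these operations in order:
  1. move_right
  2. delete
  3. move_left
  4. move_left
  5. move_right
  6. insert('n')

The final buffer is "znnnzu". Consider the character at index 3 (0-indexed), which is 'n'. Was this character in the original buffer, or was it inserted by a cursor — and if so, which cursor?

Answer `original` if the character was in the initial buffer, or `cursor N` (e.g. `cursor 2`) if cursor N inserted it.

Answer: cursor 3

Derivation:
After op 1 (move_right): buffer="dczgzu" (len 6), cursors c1@1 c2@2 c3@4, authorship ......
After op 2 (delete): buffer="zzu" (len 3), cursors c1@0 c2@0 c3@1, authorship ...
After op 3 (move_left): buffer="zzu" (len 3), cursors c1@0 c2@0 c3@0, authorship ...
After op 4 (move_left): buffer="zzu" (len 3), cursors c1@0 c2@0 c3@0, authorship ...
After op 5 (move_right): buffer="zzu" (len 3), cursors c1@1 c2@1 c3@1, authorship ...
After op 6 (insert('n')): buffer="znnnzu" (len 6), cursors c1@4 c2@4 c3@4, authorship .123..
Authorship (.=original, N=cursor N): . 1 2 3 . .
Index 3: author = 3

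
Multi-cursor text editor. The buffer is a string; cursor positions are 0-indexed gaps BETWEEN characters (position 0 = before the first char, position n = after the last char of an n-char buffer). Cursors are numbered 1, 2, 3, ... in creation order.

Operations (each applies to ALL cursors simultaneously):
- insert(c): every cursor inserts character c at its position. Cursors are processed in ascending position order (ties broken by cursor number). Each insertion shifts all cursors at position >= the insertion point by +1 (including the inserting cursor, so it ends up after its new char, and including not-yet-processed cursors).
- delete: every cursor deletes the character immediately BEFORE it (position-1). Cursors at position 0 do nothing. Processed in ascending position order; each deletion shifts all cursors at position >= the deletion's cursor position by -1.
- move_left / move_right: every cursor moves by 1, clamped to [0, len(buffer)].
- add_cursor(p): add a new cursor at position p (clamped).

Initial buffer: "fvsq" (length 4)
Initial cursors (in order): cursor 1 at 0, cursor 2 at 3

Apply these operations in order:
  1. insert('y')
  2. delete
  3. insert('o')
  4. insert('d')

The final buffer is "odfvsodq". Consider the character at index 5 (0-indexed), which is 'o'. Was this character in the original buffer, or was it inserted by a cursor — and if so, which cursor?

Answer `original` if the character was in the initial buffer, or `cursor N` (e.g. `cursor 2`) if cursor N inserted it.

Answer: cursor 2

Derivation:
After op 1 (insert('y')): buffer="yfvsyq" (len 6), cursors c1@1 c2@5, authorship 1...2.
After op 2 (delete): buffer="fvsq" (len 4), cursors c1@0 c2@3, authorship ....
After op 3 (insert('o')): buffer="ofvsoq" (len 6), cursors c1@1 c2@5, authorship 1...2.
After op 4 (insert('d')): buffer="odfvsodq" (len 8), cursors c1@2 c2@7, authorship 11...22.
Authorship (.=original, N=cursor N): 1 1 . . . 2 2 .
Index 5: author = 2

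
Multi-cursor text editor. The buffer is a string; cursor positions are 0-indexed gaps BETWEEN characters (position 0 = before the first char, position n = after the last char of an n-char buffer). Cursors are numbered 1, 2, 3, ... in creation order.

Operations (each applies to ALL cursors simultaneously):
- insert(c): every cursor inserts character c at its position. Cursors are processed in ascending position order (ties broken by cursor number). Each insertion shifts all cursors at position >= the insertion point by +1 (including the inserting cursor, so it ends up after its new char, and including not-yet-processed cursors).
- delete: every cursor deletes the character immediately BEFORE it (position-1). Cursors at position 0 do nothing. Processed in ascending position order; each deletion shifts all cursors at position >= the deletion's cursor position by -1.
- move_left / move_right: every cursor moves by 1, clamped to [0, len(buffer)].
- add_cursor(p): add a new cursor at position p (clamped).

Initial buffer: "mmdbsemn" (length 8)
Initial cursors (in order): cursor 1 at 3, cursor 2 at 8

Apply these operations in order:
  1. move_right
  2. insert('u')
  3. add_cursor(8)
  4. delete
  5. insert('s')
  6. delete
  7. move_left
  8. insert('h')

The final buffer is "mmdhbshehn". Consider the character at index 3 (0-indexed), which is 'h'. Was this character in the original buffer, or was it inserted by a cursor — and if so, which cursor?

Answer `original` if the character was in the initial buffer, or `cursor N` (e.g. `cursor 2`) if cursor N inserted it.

Answer: cursor 1

Derivation:
After op 1 (move_right): buffer="mmdbsemn" (len 8), cursors c1@4 c2@8, authorship ........
After op 2 (insert('u')): buffer="mmdbusemnu" (len 10), cursors c1@5 c2@10, authorship ....1....2
After op 3 (add_cursor(8)): buffer="mmdbusemnu" (len 10), cursors c1@5 c3@8 c2@10, authorship ....1....2
After op 4 (delete): buffer="mmdbsen" (len 7), cursors c1@4 c3@6 c2@7, authorship .......
After op 5 (insert('s')): buffer="mmdbssesns" (len 10), cursors c1@5 c3@8 c2@10, authorship ....1..3.2
After op 6 (delete): buffer="mmdbsen" (len 7), cursors c1@4 c3@6 c2@7, authorship .......
After op 7 (move_left): buffer="mmdbsen" (len 7), cursors c1@3 c3@5 c2@6, authorship .......
After op 8 (insert('h')): buffer="mmdhbshehn" (len 10), cursors c1@4 c3@7 c2@9, authorship ...1..3.2.
Authorship (.=original, N=cursor N): . . . 1 . . 3 . 2 .
Index 3: author = 1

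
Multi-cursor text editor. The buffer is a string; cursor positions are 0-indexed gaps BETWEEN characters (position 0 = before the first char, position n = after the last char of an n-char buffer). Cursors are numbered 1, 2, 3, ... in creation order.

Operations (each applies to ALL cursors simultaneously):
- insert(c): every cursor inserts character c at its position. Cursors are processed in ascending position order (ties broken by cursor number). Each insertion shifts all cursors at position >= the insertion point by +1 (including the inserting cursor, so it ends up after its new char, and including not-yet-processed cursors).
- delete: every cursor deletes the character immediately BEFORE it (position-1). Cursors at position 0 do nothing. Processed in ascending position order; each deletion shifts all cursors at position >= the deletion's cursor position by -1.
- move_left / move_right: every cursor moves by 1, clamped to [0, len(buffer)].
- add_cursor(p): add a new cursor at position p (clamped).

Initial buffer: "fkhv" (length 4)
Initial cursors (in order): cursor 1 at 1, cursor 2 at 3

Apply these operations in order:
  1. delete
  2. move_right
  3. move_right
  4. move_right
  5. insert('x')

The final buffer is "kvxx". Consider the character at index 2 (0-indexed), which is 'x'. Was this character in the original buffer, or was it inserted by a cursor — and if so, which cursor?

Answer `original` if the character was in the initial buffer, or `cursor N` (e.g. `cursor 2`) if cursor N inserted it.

After op 1 (delete): buffer="kv" (len 2), cursors c1@0 c2@1, authorship ..
After op 2 (move_right): buffer="kv" (len 2), cursors c1@1 c2@2, authorship ..
After op 3 (move_right): buffer="kv" (len 2), cursors c1@2 c2@2, authorship ..
After op 4 (move_right): buffer="kv" (len 2), cursors c1@2 c2@2, authorship ..
After op 5 (insert('x')): buffer="kvxx" (len 4), cursors c1@4 c2@4, authorship ..12
Authorship (.=original, N=cursor N): . . 1 2
Index 2: author = 1

Answer: cursor 1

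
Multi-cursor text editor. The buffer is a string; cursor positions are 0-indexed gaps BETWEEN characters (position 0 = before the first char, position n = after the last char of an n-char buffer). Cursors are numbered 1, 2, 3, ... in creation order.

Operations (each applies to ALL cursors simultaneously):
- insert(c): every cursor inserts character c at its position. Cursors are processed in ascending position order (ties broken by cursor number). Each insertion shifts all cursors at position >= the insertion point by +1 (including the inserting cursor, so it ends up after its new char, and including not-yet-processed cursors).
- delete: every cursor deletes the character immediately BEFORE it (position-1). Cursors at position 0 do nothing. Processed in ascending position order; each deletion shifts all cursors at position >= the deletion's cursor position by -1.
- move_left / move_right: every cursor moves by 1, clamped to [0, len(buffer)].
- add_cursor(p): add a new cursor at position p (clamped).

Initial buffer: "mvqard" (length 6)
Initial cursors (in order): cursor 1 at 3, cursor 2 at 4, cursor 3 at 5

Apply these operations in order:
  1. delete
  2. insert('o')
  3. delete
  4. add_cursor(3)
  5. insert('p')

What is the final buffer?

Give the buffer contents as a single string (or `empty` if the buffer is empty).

Answer: mvpppdp

Derivation:
After op 1 (delete): buffer="mvd" (len 3), cursors c1@2 c2@2 c3@2, authorship ...
After op 2 (insert('o')): buffer="mvoood" (len 6), cursors c1@5 c2@5 c3@5, authorship ..123.
After op 3 (delete): buffer="mvd" (len 3), cursors c1@2 c2@2 c3@2, authorship ...
After op 4 (add_cursor(3)): buffer="mvd" (len 3), cursors c1@2 c2@2 c3@2 c4@3, authorship ...
After op 5 (insert('p')): buffer="mvpppdp" (len 7), cursors c1@5 c2@5 c3@5 c4@7, authorship ..123.4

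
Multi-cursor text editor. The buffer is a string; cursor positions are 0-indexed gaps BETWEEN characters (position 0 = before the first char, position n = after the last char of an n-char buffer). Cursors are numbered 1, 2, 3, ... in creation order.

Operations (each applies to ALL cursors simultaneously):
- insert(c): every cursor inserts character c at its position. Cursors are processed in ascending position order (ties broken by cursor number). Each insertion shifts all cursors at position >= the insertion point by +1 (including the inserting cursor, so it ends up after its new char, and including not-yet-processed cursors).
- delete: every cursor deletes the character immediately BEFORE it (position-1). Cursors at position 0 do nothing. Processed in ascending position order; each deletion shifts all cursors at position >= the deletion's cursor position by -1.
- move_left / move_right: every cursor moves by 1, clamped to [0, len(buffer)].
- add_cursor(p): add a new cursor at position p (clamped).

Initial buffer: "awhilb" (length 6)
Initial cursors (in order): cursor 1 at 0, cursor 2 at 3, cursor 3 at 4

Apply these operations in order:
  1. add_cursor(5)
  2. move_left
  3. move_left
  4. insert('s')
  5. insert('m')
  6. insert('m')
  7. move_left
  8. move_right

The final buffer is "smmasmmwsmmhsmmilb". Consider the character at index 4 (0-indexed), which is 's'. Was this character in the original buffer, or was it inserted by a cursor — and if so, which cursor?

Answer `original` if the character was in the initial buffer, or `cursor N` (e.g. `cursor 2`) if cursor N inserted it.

After op 1 (add_cursor(5)): buffer="awhilb" (len 6), cursors c1@0 c2@3 c3@4 c4@5, authorship ......
After op 2 (move_left): buffer="awhilb" (len 6), cursors c1@0 c2@2 c3@3 c4@4, authorship ......
After op 3 (move_left): buffer="awhilb" (len 6), cursors c1@0 c2@1 c3@2 c4@3, authorship ......
After op 4 (insert('s')): buffer="saswshsilb" (len 10), cursors c1@1 c2@3 c3@5 c4@7, authorship 1.2.3.4...
After op 5 (insert('m')): buffer="smasmwsmhsmilb" (len 14), cursors c1@2 c2@5 c3@8 c4@11, authorship 11.22.33.44...
After op 6 (insert('m')): buffer="smmasmmwsmmhsmmilb" (len 18), cursors c1@3 c2@7 c3@11 c4@15, authorship 111.222.333.444...
After op 7 (move_left): buffer="smmasmmwsmmhsmmilb" (len 18), cursors c1@2 c2@6 c3@10 c4@14, authorship 111.222.333.444...
After op 8 (move_right): buffer="smmasmmwsmmhsmmilb" (len 18), cursors c1@3 c2@7 c3@11 c4@15, authorship 111.222.333.444...
Authorship (.=original, N=cursor N): 1 1 1 . 2 2 2 . 3 3 3 . 4 4 4 . . .
Index 4: author = 2

Answer: cursor 2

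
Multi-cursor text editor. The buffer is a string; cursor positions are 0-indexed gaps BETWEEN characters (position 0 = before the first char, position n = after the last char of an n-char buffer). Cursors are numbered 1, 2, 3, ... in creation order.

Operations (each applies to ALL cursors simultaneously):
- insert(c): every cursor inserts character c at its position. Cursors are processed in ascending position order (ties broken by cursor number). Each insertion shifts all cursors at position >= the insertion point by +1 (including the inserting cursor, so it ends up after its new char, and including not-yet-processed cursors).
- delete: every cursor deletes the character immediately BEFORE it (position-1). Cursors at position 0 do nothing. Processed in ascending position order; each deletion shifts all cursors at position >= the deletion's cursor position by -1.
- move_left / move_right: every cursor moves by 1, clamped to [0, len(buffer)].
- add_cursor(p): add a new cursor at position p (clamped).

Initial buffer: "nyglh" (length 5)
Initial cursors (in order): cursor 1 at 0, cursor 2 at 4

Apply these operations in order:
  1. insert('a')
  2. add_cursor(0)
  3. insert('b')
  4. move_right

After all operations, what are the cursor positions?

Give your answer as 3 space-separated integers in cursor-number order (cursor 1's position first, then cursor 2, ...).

After op 1 (insert('a')): buffer="anyglah" (len 7), cursors c1@1 c2@6, authorship 1....2.
After op 2 (add_cursor(0)): buffer="anyglah" (len 7), cursors c3@0 c1@1 c2@6, authorship 1....2.
After op 3 (insert('b')): buffer="babnyglabh" (len 10), cursors c3@1 c1@3 c2@9, authorship 311....22.
After op 4 (move_right): buffer="babnyglabh" (len 10), cursors c3@2 c1@4 c2@10, authorship 311....22.

Answer: 4 10 2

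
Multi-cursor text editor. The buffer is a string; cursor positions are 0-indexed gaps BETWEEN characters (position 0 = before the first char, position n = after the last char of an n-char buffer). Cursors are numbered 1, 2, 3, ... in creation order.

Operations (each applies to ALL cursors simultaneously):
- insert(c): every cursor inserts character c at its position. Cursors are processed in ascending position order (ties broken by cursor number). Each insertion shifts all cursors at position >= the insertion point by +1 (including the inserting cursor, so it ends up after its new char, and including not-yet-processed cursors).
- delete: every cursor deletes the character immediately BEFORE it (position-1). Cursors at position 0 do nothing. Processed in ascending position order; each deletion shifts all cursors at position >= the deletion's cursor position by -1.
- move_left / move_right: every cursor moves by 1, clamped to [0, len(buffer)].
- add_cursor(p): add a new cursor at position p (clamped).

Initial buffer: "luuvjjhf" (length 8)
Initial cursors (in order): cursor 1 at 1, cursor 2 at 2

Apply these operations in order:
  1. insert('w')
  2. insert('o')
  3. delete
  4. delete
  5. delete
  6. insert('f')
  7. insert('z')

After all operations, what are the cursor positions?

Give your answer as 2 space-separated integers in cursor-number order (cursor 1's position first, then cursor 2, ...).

Answer: 4 4

Derivation:
After op 1 (insert('w')): buffer="lwuwuvjjhf" (len 10), cursors c1@2 c2@4, authorship .1.2......
After op 2 (insert('o')): buffer="lwouwouvjjhf" (len 12), cursors c1@3 c2@6, authorship .11.22......
After op 3 (delete): buffer="lwuwuvjjhf" (len 10), cursors c1@2 c2@4, authorship .1.2......
After op 4 (delete): buffer="luuvjjhf" (len 8), cursors c1@1 c2@2, authorship ........
After op 5 (delete): buffer="uvjjhf" (len 6), cursors c1@0 c2@0, authorship ......
After op 6 (insert('f')): buffer="ffuvjjhf" (len 8), cursors c1@2 c2@2, authorship 12......
After op 7 (insert('z')): buffer="ffzzuvjjhf" (len 10), cursors c1@4 c2@4, authorship 1212......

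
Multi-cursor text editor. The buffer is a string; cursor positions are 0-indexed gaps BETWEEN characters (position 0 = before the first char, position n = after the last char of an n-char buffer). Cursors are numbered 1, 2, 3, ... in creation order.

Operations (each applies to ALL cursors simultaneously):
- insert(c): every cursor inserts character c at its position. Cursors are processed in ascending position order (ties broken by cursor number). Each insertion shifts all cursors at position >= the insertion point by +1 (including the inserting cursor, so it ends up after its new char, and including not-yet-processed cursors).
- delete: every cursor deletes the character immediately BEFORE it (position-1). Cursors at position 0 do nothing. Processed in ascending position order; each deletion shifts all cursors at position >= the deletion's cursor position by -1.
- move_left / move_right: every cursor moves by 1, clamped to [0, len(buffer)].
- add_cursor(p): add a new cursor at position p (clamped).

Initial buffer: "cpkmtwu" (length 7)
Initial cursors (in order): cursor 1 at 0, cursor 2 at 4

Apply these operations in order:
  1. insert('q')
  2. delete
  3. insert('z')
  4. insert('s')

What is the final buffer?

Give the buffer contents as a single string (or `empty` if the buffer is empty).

Answer: zscpkmzstwu

Derivation:
After op 1 (insert('q')): buffer="qcpkmqtwu" (len 9), cursors c1@1 c2@6, authorship 1....2...
After op 2 (delete): buffer="cpkmtwu" (len 7), cursors c1@0 c2@4, authorship .......
After op 3 (insert('z')): buffer="zcpkmztwu" (len 9), cursors c1@1 c2@6, authorship 1....2...
After op 4 (insert('s')): buffer="zscpkmzstwu" (len 11), cursors c1@2 c2@8, authorship 11....22...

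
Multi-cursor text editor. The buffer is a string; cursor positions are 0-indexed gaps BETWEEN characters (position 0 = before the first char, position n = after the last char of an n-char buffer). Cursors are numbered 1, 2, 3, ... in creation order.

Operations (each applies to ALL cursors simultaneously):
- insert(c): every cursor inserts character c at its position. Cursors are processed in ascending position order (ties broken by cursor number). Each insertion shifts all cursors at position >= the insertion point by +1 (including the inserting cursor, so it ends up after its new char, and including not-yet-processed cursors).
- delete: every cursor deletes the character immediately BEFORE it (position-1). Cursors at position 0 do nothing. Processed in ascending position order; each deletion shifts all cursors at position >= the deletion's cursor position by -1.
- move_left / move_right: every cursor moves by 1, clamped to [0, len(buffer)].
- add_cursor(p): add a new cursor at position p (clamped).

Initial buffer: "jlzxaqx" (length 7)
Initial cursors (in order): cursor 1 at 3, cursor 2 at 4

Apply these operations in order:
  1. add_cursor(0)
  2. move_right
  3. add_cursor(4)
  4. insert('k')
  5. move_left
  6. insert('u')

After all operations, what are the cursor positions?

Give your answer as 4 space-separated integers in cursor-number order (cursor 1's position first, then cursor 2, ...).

After op 1 (add_cursor(0)): buffer="jlzxaqx" (len 7), cursors c3@0 c1@3 c2@4, authorship .......
After op 2 (move_right): buffer="jlzxaqx" (len 7), cursors c3@1 c1@4 c2@5, authorship .......
After op 3 (add_cursor(4)): buffer="jlzxaqx" (len 7), cursors c3@1 c1@4 c4@4 c2@5, authorship .......
After op 4 (insert('k')): buffer="jklzxkkakqx" (len 11), cursors c3@2 c1@7 c4@7 c2@9, authorship .3...14.2..
After op 5 (move_left): buffer="jklzxkkakqx" (len 11), cursors c3@1 c1@6 c4@6 c2@8, authorship .3...14.2..
After op 6 (insert('u')): buffer="juklzxkuukaukqx" (len 15), cursors c3@2 c1@9 c4@9 c2@12, authorship .33...1144.22..

Answer: 9 12 2 9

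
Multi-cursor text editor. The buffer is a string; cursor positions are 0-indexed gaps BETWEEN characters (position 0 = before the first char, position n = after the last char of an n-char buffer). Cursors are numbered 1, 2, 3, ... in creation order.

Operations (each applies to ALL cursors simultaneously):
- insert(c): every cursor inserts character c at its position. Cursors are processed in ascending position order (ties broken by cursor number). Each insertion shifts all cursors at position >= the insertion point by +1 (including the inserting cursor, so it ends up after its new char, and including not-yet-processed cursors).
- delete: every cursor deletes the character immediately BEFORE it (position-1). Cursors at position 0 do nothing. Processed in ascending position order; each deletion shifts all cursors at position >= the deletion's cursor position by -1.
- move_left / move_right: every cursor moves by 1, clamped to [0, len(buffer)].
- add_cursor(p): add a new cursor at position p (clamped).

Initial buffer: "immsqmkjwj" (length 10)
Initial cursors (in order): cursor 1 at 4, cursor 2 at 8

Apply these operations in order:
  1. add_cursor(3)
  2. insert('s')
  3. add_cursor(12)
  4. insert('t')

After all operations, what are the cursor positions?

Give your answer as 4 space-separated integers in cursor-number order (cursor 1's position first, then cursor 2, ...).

Answer: 8 14 5 16

Derivation:
After op 1 (add_cursor(3)): buffer="immsqmkjwj" (len 10), cursors c3@3 c1@4 c2@8, authorship ..........
After op 2 (insert('s')): buffer="immsssqmkjswj" (len 13), cursors c3@4 c1@6 c2@11, authorship ...3.1....2..
After op 3 (add_cursor(12)): buffer="immsssqmkjswj" (len 13), cursors c3@4 c1@6 c2@11 c4@12, authorship ...3.1....2..
After op 4 (insert('t')): buffer="immstsstqmkjstwtj" (len 17), cursors c3@5 c1@8 c2@14 c4@16, authorship ...33.11....22.4.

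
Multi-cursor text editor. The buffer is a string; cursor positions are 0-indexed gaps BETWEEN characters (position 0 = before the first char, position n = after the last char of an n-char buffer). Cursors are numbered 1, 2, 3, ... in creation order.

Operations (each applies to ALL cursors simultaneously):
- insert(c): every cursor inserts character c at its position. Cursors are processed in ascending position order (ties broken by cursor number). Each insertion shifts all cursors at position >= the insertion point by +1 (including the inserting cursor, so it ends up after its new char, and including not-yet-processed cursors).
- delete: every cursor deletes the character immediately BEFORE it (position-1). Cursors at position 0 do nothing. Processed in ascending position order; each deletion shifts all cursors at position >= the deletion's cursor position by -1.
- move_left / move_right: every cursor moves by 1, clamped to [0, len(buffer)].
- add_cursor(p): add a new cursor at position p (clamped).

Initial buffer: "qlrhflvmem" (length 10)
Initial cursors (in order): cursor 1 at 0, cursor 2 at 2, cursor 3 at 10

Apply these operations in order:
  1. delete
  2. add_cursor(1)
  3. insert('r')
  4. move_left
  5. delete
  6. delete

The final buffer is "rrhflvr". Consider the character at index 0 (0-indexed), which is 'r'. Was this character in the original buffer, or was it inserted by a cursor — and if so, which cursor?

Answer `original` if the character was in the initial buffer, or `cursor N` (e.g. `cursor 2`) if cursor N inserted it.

After op 1 (delete): buffer="qrhflvme" (len 8), cursors c1@0 c2@1 c3@8, authorship ........
After op 2 (add_cursor(1)): buffer="qrhflvme" (len 8), cursors c1@0 c2@1 c4@1 c3@8, authorship ........
After op 3 (insert('r')): buffer="rqrrrhflvmer" (len 12), cursors c1@1 c2@4 c4@4 c3@12, authorship 1.24.......3
After op 4 (move_left): buffer="rqrrrhflvmer" (len 12), cursors c1@0 c2@3 c4@3 c3@11, authorship 1.24.......3
After op 5 (delete): buffer="rrrhflvmr" (len 9), cursors c1@0 c2@1 c4@1 c3@8, authorship 14......3
After op 6 (delete): buffer="rrhflvr" (len 7), cursors c1@0 c2@0 c4@0 c3@6, authorship 4.....3
Authorship (.=original, N=cursor N): 4 . . . . . 3
Index 0: author = 4

Answer: cursor 4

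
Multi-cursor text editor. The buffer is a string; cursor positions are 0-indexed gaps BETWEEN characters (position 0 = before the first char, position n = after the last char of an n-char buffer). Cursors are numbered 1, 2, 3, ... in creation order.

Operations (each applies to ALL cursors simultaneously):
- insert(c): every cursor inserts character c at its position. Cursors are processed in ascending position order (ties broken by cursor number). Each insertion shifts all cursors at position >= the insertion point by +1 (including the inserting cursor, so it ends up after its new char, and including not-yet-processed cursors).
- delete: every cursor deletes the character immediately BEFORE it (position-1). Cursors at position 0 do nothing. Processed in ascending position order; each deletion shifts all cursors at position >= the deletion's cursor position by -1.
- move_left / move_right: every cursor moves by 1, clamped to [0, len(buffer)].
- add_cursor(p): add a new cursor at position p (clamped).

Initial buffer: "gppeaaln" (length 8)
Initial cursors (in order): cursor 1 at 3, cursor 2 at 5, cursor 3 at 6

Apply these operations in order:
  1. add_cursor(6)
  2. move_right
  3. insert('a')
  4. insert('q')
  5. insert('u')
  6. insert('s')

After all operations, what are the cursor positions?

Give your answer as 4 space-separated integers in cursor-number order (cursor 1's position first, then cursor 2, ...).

After op 1 (add_cursor(6)): buffer="gppeaaln" (len 8), cursors c1@3 c2@5 c3@6 c4@6, authorship ........
After op 2 (move_right): buffer="gppeaaln" (len 8), cursors c1@4 c2@6 c3@7 c4@7, authorship ........
After op 3 (insert('a')): buffer="gppeaaaalaan" (len 12), cursors c1@5 c2@8 c3@11 c4@11, authorship ....1..2.34.
After op 4 (insert('q')): buffer="gppeaqaaaqlaaqqn" (len 16), cursors c1@6 c2@10 c3@15 c4@15, authorship ....11..22.3434.
After op 5 (insert('u')): buffer="gppeaquaaaqulaaqquun" (len 20), cursors c1@7 c2@12 c3@19 c4@19, authorship ....111..222.343434.
After op 6 (insert('s')): buffer="gppeaqusaaaquslaaqquussn" (len 24), cursors c1@8 c2@14 c3@23 c4@23, authorship ....1111..2222.34343434.

Answer: 8 14 23 23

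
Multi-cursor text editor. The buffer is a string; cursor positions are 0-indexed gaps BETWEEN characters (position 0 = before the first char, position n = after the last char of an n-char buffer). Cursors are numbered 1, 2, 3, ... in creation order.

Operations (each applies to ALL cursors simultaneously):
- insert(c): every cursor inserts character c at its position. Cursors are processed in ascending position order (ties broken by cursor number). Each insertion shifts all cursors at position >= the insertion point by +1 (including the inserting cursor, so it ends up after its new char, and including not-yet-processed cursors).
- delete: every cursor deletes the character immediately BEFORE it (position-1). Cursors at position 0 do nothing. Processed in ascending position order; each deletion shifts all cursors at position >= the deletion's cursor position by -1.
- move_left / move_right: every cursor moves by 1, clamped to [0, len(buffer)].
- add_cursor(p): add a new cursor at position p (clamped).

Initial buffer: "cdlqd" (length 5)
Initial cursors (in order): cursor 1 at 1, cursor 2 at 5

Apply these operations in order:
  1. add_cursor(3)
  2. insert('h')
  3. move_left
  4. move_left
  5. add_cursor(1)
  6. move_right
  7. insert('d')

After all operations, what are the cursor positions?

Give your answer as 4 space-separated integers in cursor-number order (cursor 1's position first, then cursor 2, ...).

Answer: 2 11 7 4

Derivation:
After op 1 (add_cursor(3)): buffer="cdlqd" (len 5), cursors c1@1 c3@3 c2@5, authorship .....
After op 2 (insert('h')): buffer="chdlhqdh" (len 8), cursors c1@2 c3@5 c2@8, authorship .1..3..2
After op 3 (move_left): buffer="chdlhqdh" (len 8), cursors c1@1 c3@4 c2@7, authorship .1..3..2
After op 4 (move_left): buffer="chdlhqdh" (len 8), cursors c1@0 c3@3 c2@6, authorship .1..3..2
After op 5 (add_cursor(1)): buffer="chdlhqdh" (len 8), cursors c1@0 c4@1 c3@3 c2@6, authorship .1..3..2
After op 6 (move_right): buffer="chdlhqdh" (len 8), cursors c1@1 c4@2 c3@4 c2@7, authorship .1..3..2
After op 7 (insert('d')): buffer="cdhddldhqddh" (len 12), cursors c1@2 c4@4 c3@7 c2@11, authorship .114..33..22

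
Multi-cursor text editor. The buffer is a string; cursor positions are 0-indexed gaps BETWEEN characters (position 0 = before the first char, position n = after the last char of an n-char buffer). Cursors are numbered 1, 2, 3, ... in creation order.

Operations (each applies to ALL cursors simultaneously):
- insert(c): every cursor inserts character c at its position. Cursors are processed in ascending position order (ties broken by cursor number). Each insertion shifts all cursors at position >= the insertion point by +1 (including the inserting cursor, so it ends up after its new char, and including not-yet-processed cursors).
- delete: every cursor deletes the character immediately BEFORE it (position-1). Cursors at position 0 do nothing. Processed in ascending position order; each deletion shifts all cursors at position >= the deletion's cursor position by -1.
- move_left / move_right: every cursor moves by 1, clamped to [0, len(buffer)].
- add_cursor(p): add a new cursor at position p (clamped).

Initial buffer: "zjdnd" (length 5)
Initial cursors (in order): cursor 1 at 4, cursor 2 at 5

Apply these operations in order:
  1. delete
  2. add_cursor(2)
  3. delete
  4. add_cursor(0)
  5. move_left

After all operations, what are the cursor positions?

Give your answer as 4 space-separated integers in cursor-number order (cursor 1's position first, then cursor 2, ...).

Answer: 0 0 0 0

Derivation:
After op 1 (delete): buffer="zjd" (len 3), cursors c1@3 c2@3, authorship ...
After op 2 (add_cursor(2)): buffer="zjd" (len 3), cursors c3@2 c1@3 c2@3, authorship ...
After op 3 (delete): buffer="" (len 0), cursors c1@0 c2@0 c3@0, authorship 
After op 4 (add_cursor(0)): buffer="" (len 0), cursors c1@0 c2@0 c3@0 c4@0, authorship 
After op 5 (move_left): buffer="" (len 0), cursors c1@0 c2@0 c3@0 c4@0, authorship 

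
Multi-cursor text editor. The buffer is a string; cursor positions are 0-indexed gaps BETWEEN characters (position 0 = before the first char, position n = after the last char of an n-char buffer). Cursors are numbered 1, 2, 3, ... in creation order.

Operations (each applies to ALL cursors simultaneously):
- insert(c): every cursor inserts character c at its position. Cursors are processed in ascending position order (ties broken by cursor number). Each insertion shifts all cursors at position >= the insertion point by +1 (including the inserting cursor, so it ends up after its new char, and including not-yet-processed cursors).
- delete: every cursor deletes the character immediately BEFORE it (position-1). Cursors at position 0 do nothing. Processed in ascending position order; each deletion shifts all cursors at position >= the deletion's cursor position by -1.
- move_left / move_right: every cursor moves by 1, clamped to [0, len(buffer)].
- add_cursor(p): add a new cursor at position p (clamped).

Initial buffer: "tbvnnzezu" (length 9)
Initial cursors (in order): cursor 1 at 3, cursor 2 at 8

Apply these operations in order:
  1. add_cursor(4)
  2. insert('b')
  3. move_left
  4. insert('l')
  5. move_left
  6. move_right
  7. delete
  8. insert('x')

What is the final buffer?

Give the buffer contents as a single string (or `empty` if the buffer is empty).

After op 1 (add_cursor(4)): buffer="tbvnnzezu" (len 9), cursors c1@3 c3@4 c2@8, authorship .........
After op 2 (insert('b')): buffer="tbvbnbnzezbu" (len 12), cursors c1@4 c3@6 c2@11, authorship ...1.3....2.
After op 3 (move_left): buffer="tbvbnbnzezbu" (len 12), cursors c1@3 c3@5 c2@10, authorship ...1.3....2.
After op 4 (insert('l')): buffer="tbvlbnlbnzezlbu" (len 15), cursors c1@4 c3@7 c2@13, authorship ...11.33....22.
After op 5 (move_left): buffer="tbvlbnlbnzezlbu" (len 15), cursors c1@3 c3@6 c2@12, authorship ...11.33....22.
After op 6 (move_right): buffer="tbvlbnlbnzezlbu" (len 15), cursors c1@4 c3@7 c2@13, authorship ...11.33....22.
After op 7 (delete): buffer="tbvbnbnzezbu" (len 12), cursors c1@3 c3@5 c2@10, authorship ...1.3....2.
After op 8 (insert('x')): buffer="tbvxbnxbnzezxbu" (len 15), cursors c1@4 c3@7 c2@13, authorship ...11.33....22.

Answer: tbvxbnxbnzezxbu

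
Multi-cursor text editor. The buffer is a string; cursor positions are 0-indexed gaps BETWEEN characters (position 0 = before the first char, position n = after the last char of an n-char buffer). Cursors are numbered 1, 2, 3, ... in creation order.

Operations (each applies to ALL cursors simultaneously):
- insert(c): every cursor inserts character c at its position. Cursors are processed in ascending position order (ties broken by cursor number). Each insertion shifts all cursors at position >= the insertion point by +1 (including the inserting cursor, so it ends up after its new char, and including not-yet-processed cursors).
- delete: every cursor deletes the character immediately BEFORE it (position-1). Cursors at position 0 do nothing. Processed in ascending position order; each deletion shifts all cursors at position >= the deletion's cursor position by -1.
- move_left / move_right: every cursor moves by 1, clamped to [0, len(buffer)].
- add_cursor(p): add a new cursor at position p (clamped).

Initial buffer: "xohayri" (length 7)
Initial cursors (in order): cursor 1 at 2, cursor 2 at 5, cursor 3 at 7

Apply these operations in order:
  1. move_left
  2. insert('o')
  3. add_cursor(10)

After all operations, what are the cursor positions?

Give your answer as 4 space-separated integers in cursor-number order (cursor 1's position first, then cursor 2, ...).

Answer: 2 6 9 10

Derivation:
After op 1 (move_left): buffer="xohayri" (len 7), cursors c1@1 c2@4 c3@6, authorship .......
After op 2 (insert('o')): buffer="xoohaoyroi" (len 10), cursors c1@2 c2@6 c3@9, authorship .1...2..3.
After op 3 (add_cursor(10)): buffer="xoohaoyroi" (len 10), cursors c1@2 c2@6 c3@9 c4@10, authorship .1...2..3.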